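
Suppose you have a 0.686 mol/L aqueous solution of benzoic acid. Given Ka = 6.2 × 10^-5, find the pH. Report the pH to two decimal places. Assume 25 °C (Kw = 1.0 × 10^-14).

C6H5COOH ⇌ C6H5COO- + H+
Let x = [H+] at equilibrium. Ka = x²/(0.686 − x).
Since Ka ≪ C₀, x ≈ √(Ka·C₀) = 6.52 × 10^-3 M.
(x/C₀ = 0.95% < 5%, so the approximation holds.)
pH = −log[H+] = −log(6.52 × 10^-3) = 2.19

pH = 2.19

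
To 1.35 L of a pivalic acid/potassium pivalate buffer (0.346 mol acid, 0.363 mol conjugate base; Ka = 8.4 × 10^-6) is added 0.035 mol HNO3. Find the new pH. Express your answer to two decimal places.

After neutralization: n((CH3)3CCOOH) = 0.381 mol, n((CH3)3CCOO-) = 0.328 mol.
pKa = −log(8.4 × 10^-6) = 5.076
Henderson–Hasselbalch with mole ratio 0.328/0.381: pH = 5.076 + (-0.065)

pH = 5.01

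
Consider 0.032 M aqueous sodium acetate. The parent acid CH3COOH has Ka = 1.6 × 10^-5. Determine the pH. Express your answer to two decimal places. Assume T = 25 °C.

CH3COO- is the conjugate base of the weak acid CH3COOH.
Kb = Kw/Ka = 1.0×10^-14 / 1.6 × 10^-5 = 6.25 × 10^-10
Kb = [OH-]²/(0.032 − [OH-]) = 6.25 × 10^-10
Since Kb ≪ C₀, [OH-] ≈ √(Kb·C₀) = 4.47 × 10^-6 M.
pOH = 5.35, so pH = 14.00 − pOH = 8.65

pH = 8.65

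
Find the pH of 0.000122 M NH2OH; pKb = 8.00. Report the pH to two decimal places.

NH2OH + H2O ⇌ NH3OH+ + OH-
Kb = 10^(−8.00) = 1.00 × 10^-8
From the ICE table, Kb = x²/(0.000122 − x) = 1.00 × 10^-8.
Neglecting x in the denominator: x = √(1.00 × 10^-8 × 0.000122) = 1.10 × 10^-6 M
(x/C₀ = 0.91% < 5%, so the approximation holds.)
pOH = 5.96, so pH = 14.00 − pOH = 8.04

pH = 8.04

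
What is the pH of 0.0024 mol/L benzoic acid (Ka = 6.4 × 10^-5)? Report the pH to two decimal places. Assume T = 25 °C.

C6H5COOH ⇌ C6H5COO- + H+
Let x = [H+] at equilibrium. Ka = x²/(0.0024 − x).
The 5% rule fails; solving x² + Ka·x − Ka·C₀ = 0 exactly:
x = [−6.4e-05 + √(6.4e-05² + 6.14e-07)]/2 = 3.61 × 10^-4 M
pH = −log(3.61 × 10^-4) = 3.44

pH = 3.44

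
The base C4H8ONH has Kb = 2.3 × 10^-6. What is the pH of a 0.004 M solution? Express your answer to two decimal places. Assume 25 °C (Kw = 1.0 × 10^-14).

C4H8ONH + H2O ⇌ C4H8ONH2+ + OH-
Kb = [OH-]²/(0.004 − [OH-]) = 2.3 × 10^-6
Since Kb ≪ C₀, [OH-] ≈ √(Kb·C₀) = 9.59 × 10^-5 M.
Check: 2.4% ionized — well under 5%, approximation valid.
pOH = 4.02, so pH = 14.00 − pOH = 9.98

pH = 9.98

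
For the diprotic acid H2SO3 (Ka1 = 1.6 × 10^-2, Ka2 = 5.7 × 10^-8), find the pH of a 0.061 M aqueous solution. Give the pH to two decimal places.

pH = 1.62

Since Ka1 ≫ Ka2, the first ionization dominates [H+].
Ka1 = x²/(0.061 − x) = 1.6 × 10^-2
Solving the quadratic: x = (−Ka1 + √(Ka1² + 4·Ka1·C₀))/2 = 2.42 × 10^-2 M
pH = −log(2.42 × 10^-2) = 1.62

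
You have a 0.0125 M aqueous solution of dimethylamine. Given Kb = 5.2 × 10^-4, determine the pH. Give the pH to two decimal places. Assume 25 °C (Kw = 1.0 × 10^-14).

(CH3)2NH + H2O ⇌ (CH3)2NH2+ + OH-
From the ICE table, Kb = x²/(0.0125 − x) = 5.2 × 10^-4.
Here C₀/Kb ≈ 24, so the small-x approximation fails. Use the quadratic:
x = (−Kb + √(Kb² + 4·Kb·C₀))/2 = 2.30 × 10^-3 M
pOH = −log(2.30 × 10^-3) = 2.64; pH = 14.00 − 2.64 = 11.36

pH = 11.36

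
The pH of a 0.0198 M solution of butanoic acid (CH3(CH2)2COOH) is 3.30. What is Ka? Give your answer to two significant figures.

Ka = 1.3 × 10^-5

[H+] = 10^(-3.30) = 5.01 × 10^-4 M
At equilibrium [HA] = 0.0198 − 5.01 × 10^-4 = 1.93 × 10^-2 M
Ka = [H+][A-]/[HA] = (5.01 × 10^-4)² / 1.93 × 10^-2 = 1.3 × 10^-5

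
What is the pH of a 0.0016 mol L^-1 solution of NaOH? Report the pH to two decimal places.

pH = 11.20

NaOH is a strong base; [OH-] = 0.0016 M.
pOH = -log(0.0016) = 2.80
pH = 14.00 - 2.80 = 11.20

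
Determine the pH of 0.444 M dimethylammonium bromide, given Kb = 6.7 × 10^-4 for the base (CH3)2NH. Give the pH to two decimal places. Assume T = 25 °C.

pH = 5.59

(CH3)2NH2+ is the conjugate acid of the weak base (CH3)2NH.
Ka = Kw/Kb = 1.0×10^-14 / 6.7 × 10^-4 = 1.49 × 10^-11
From the ICE table, Ka = [H+]²/(0.444 − [H+]) = 1.49 × 10^-11.
Neglecting [H+] in the denominator: [H+] = √(1.49 × 10^-11 × 0.444) = 2.57 × 10^-6 M
Check: 0.00058% ionized — well under 5%, approximation valid.
pH = −log[H+] = −log(2.57 × 10^-6) = 5.59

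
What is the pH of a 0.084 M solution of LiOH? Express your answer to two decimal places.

pH = 12.92

LiOH is a strong base; [OH-] = 0.084 M.
pOH = -log(0.084) = 1.08
pH = 14.00 - 1.08 = 12.92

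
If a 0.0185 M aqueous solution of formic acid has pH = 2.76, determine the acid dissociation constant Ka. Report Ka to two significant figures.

Ka = 1.8 × 10^-4

[H+] = 10^(-2.76) = 1.74 × 10^-3 M
At equilibrium [HA] = 0.0185 − 1.74 × 10^-3 = 1.68 × 10^-2 M
Ka = [H+][A-]/[HA] = (1.74 × 10^-3)² / 1.68 × 10^-2 = 1.8 × 10^-4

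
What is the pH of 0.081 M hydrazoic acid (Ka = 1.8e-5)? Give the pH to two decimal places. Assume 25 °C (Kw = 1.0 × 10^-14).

HN3 ⇌ N3- + H+
Let x = [H+] at equilibrium. Ka = x²/(0.081 − x).
Since Ka ≪ C₀, x ≈ √(Ka·C₀) = 1.21 × 10^-3 M.
Check: 1.5% ionized — well under 5%, approximation valid.
pH = −log(1.21 × 10^-3) = 2.92

pH = 2.92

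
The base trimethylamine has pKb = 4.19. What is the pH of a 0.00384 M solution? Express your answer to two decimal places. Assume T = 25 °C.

pH = 10.67

(CH3)3N + H2O ⇌ (CH3)3NH+ + OH-
Kb = 10^(−4.19) = 6.46 × 10^-5
From the ICE table, Kb = [OH-]²/(0.00384 − [OH-]) = 6.46 × 10^-5.
[OH-] is not negligible relative to C₀; solve [OH-]² + 6.46e-05·[OH-] − 2.48e-07 = 0.
[OH-] = (−Kb + √(Kb² + 4·Kb·C₀))/2 = 4.67 × 10^-4 M
pOH = 3.33, so pH = 14.00 − pOH = 10.67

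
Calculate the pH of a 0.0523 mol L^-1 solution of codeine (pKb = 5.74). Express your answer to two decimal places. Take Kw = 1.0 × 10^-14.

pH = 10.49

C18H21NO3 + H2O ⇌ C18H22NO3+ + OH-
Kb = 10^(−5.74) = 1.82 × 10^-6
Kb = x²/(0.0523 − x) = 1.82 × 10^-6
Since Kb ≪ C₀, x ≈ √(Kb·C₀) = 3.09 × 10^-4 M.
pOH = −log(3.09 × 10^-4) = 3.51; pH = 14.00 − 3.51 = 10.49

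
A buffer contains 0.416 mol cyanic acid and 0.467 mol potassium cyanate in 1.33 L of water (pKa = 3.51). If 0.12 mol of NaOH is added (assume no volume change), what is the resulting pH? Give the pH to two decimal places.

OH- converts HOCN to OCN-: HOCN → 0.296 mol, OCN- → 0.587 mol.
pH = pKa + log(n_OCN-/n_HOCN) = 3.51 + log(0.587/0.296) = 3.51 + (+0.297)

pH = 3.81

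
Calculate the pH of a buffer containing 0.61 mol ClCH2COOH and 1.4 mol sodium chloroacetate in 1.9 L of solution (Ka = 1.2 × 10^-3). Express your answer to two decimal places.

pH = 3.28

pKa = −log(1.2 × 10^-3) = 2.921
Using pH = pKa + log([base]/[acid]) with [base]/[acid] = 1.4/0.61:
pH = 2.921 + (+0.361) = 3.28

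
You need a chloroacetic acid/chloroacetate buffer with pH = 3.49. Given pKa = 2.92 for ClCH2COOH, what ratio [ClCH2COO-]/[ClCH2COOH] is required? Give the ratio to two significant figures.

ratio = 3.7

pH = pKa + log(r) ⇒ log(r) = 3.49 − 2.92 = +0.57
r = [ClCH2COO-]/[ClCH2COOH] = 10^(+0.57) = 3.72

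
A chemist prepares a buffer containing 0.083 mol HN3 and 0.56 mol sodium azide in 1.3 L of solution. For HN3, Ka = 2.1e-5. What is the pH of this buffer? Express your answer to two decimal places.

pKa = −log(2.1 × 10^-5) = 4.678
pH = pKa + log([A⁻]/[HA]) = 4.678 + log(0.56/0.083)
pH = 4.678 + (+0.829) = 5.51

pH = 5.51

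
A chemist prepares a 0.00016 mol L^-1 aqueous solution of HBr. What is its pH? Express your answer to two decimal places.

HBr is a strong acid and dissociates completely, so [H+] = 0.00016 M.
pH = -log(0.00016) = 3.80

pH = 3.80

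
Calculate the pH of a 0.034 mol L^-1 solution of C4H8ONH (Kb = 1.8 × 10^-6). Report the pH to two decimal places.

C4H8ONH + H2O ⇌ C4H8ONH2+ + OH-
From the ICE table, Kb = [OH-]²/(0.034 − [OH-]) = 1.8 × 10^-6.
Neglecting [OH-] in the denominator: [OH-] = √(1.8 × 10^-6 × 0.034) = 2.47 × 10^-4 M
([OH-]/C₀ = 0.73% < 5%, so the approximation holds.)
pOH = −log(2.47 × 10^-4) = 3.61; pH = 14.00 − 3.61 = 10.39

pH = 10.39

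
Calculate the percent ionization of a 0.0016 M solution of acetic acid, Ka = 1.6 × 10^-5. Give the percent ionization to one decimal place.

CH3COOH ⇌ CH3COO- + H+; let x = [H+] at equilibrium.
Solve x² + 1.6e-05x − 2.56e-08 = 0 → x = 1.52 × 10^-4 M
% ionization = x/C₀ × 100% = 1.52 × 10^-4/0.0016 × 100% = 9.5%

9.5%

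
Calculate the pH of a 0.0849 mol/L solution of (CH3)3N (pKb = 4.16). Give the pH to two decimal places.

(CH3)3N + H2O ⇌ (CH3)3NH+ + OH-
Kb = 10^(−4.16) = 6.92 × 10^-5
Kb = x²/(0.0849 − x) = 6.92 × 10^-5
Assume x ≪ 0.0849: x ≈ √(6.92 × 10^-5 × 0.0849) = 2.42 × 10^-3 M
(x/C₀ = 2.9% < 5%, so the approximation holds.)
pOH = −log(2.42 × 10^-3) = 2.62; pH = 14.00 − 2.62 = 11.38

pH = 11.38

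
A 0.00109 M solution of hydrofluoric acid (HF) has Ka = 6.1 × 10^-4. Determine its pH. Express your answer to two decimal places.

pH = 3.25

HF ⇌ F- + H+
Ka = [H+]²/(0.00109 − [H+]) = 6.1 × 10^-4
The 5% rule fails; solving [H+]² + Ka·[H+] − Ka·C₀ = 0 exactly:
[H+] = (−Ka + √(Ka² + 4·Ka·C₀))/2 = 5.66 × 10^-4 M
pH = −log[H+] = −log(5.66 × 10^-4) = 3.25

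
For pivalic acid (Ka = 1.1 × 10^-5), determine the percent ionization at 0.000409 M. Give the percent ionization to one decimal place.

15.1%

(CH3)3CCOOH ⇌ (CH3)3CCOO- + H+; let x = [H+] at equilibrium.
Ka = x²/(C₀ − x); solving the quadratic gives x = 6.18 × 10^-5 M.
% ionization = x/C₀ × 100% = 6.18 × 10^-5/0.000409 × 100% = 15.1%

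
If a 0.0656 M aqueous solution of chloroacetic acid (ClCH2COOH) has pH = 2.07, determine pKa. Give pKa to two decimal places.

[H+] = 10^(-2.07) = 8.51 × 10^-3 M
At equilibrium [HA] = 0.0656 − 8.51 × 10^-3 = 5.71 × 10^-2 M
Ka = [H+][A-]/[HA] = (8.51 × 10^-3)² / 5.71 × 10^-2 = 1.27 × 10^-3
pKa = -log(1.27 × 10^-3) = 2.90

pKa = 2.90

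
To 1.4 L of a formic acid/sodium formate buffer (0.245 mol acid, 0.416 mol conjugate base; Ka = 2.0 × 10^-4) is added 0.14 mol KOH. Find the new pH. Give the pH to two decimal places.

After neutralization: n(HCOOH) = 0.105 mol, n(HCOO-) = 0.556 mol.
pKa = −log(2.0 × 10^-4) = 3.699
Henderson–Hasselbalch with mole ratio 0.556/0.105: pH = 3.699 + (+0.724)

pH = 4.42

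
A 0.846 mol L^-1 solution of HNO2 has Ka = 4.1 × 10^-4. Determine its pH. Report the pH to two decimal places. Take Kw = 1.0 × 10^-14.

pH = 1.73

HNO2 ⇌ NO2- + H+
Ka = [H+]²/(0.846 − [H+]) = 4.1 × 10^-4
Since Ka ≪ C₀, [H+] ≈ √(Ka·C₀) = 1.86 × 10^-2 M.
Check: 2.2% ionized — well under 5%, approximation valid.
pH = −log[H+] = −log(1.86 × 10^-2) = 1.73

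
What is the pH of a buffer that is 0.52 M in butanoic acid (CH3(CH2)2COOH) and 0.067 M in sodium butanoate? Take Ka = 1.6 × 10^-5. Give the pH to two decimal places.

pKa = −log(1.6 × 10^-5) = 4.796
Using pH = pKa + log([base]/[acid]) with [base]/[acid] = 0.067/0.52:
pH = 4.796 + (-0.890) = 3.91

pH = 3.91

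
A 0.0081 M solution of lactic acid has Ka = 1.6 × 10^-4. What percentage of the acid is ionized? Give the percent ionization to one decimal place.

CH3CH(OH)COOH ⇌ CH3CH(OH)COO- + H+; let x = [H+] at equilibrium.
Ka = x²/(C₀ − x); solving the quadratic gives x = 1.06 × 10^-3 M.
Fraction ionized = 1.06 × 10^-3 / 0.0081 = 0.1309 → 13.1%

13.1%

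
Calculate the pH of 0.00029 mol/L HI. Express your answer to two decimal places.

pH = 3.54

HI is a strong acid and dissociates completely, so [H+] = 0.00029 M.
pH = -log(0.00029) = 3.54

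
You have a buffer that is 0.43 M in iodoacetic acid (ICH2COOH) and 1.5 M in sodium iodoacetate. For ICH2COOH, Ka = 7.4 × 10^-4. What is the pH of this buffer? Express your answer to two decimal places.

pKa = −log(7.4 × 10^-4) = 3.131
Henderson–Hasselbalch: pH = pKa + log([ICH2COO-]/[ICH2COOH]) = 3.131 + log(1.5/0.43)
pH = 3.131 + (+0.543) = 3.67

pH = 3.67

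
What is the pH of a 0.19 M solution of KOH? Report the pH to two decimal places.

KOH is a strong base; [OH-] = 0.19 M.
pOH = -log(0.19) = 0.72
pH = 14.00 - 0.72 = 13.28

pH = 13.28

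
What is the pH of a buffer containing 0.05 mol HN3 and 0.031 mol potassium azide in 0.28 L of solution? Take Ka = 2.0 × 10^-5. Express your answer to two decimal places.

pH = 4.49

pKa = −log(2.0 × 10^-5) = 4.699
Using pH = pKa + log([base]/[acid]) with [base]/[acid] = 0.031/0.05:
pH = 4.699 + (-0.208) = 4.49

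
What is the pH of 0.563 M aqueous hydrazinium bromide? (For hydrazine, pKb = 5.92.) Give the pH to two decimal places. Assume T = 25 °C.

pH = 4.16

N2H5+ is the conjugate acid of the weak base N2H4.
Kb = 10^(−5.92) = 1.20 × 10^-6
Ka = Kw/Kb = 1.0×10^-14 / 1.20 × 10^-6 = 8.33 × 10^-9
Let x = [H+] at equilibrium. Ka = x²/(0.563 − x).
Neglecting x in the denominator: x = √(8.33 × 10^-9 × 0.563) = 6.85 × 10^-5 M
pH = −log(6.85 × 10^-5) = 4.16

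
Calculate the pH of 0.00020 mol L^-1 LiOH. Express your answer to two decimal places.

pH = 10.30

LiOH is a strong base; [OH-] = 0.0002 M.
pOH = -log(0.0002) = 3.70
pH = 14.00 - 3.70 = 10.30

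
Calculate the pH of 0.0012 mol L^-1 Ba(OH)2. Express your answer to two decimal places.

pH = 11.38

Ba(OH)2 is a strong base (each formula unit releases 2 OH-); [OH-] = 0.0024 M.
pOH = -log(0.0024) = 2.62
pH = 14.00 - 2.62 = 11.38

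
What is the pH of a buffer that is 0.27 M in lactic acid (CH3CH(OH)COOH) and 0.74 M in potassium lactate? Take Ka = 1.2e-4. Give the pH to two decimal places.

pH = 4.36

pKa = −log(1.2 × 10^-4) = 3.921
Using pH = pKa + log([base]/[acid]) with [base]/[acid] = 0.74/0.27:
pH = 3.921 + (+0.438) = 4.36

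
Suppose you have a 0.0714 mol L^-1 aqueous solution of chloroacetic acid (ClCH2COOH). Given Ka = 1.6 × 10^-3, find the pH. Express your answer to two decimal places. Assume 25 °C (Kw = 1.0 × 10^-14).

pH = 2.00

ClCH2COOH ⇌ ClCH2COO- + H+
Ka = x²/(0.0714 − x) = 1.6 × 10^-3
The 5% rule fails; solving x² + Ka·x − Ka·C₀ = 0 exactly:
x = (−Ka + √(Ka² + 4·Ka·C₀))/2 = 9.92 × 10^-3 M
pH = −log(9.92 × 10^-3) = 2.00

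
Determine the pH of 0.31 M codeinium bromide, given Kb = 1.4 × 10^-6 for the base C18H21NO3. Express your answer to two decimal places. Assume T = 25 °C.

C18H22NO3+ is the conjugate acid of the weak base C18H21NO3.
Ka = Kw/Kb = 1.0×10^-14 / 1.4 × 10^-6 = 7.14 × 10^-9
Ka = x²/(0.31 − x) = 7.14 × 10^-9
Neglecting x in the denominator: x = √(7.14 × 10^-9 × 0.31) = 4.70 × 10^-5 M
Check: 0.015% ionized — well under 5%, approximation valid.
pH = −log(4.70 × 10^-5) = 4.33

pH = 4.33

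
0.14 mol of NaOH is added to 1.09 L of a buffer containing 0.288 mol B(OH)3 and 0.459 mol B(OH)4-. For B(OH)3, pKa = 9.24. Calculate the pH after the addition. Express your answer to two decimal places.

pH = 9.85

After neutralization: n(B(OH)3) = 0.148 mol, n(B(OH)4-) = 0.599 mol.
Henderson–Hasselbalch with mole ratio 0.599/0.148: pH = 9.24 + (+0.607)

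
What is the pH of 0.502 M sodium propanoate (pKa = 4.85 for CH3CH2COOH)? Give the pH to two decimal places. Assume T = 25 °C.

pH = 9.28

CH3CH2COO- is the conjugate base of the weak acid CH3CH2COOH.
Ka = 10^(−4.85) = 1.41 × 10^-5
Kb = Kw/Ka = 1.0×10^-14 / 1.41 × 10^-5 = 7.09 × 10^-10
From the ICE table, Kb = [OH-]²/(0.502 − [OH-]) = 7.09 × 10^-10.
Assume [OH-] ≪ 0.502: [OH-] ≈ √(7.09 × 10^-10 × 0.502) = 1.89 × 10^-5 M
Check: 0.0038% ionized — well under 5%, approximation valid.
pOH = 4.72, so pH = 14.00 − pOH = 9.28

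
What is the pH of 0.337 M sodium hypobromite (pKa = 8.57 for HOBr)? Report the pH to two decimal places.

pH = 11.05

OBr- is the conjugate base of the weak acid HOBr.
Ka = 10^(−8.57) = 2.69 × 10^-9
Kb = Kw/Ka = 1.0×10^-14 / 2.69 × 10^-9 = 3.72 × 10^-6
Kb = x²/(0.337 − x) = 3.72 × 10^-6
Assume x ≪ 0.337: x ≈ √(3.72 × 10^-6 × 0.337) = 1.12 × 10^-3 M
pOH = −log(1.12 × 10^-3) = 2.95; pH = 14.00 − 2.95 = 11.05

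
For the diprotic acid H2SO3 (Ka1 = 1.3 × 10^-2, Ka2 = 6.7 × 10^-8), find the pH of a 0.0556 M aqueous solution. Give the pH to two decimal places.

Ka1 ≫ Ka2, so treat the first dissociation as the only significant source of H+.
Ka1 = x²/(0.0556 − x) = 1.3 × 10^-2
Solving the quadratic: x = (−Ka1 + √(Ka1² + 4·Ka1·C₀))/2 = 2.12 × 10^-2 M
pH = −log(2.12 × 10^-2) = 1.67

pH = 1.67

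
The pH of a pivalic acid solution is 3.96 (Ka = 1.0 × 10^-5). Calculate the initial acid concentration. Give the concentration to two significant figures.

[H+] = 10^(-3.96) = 1.10 × 10^-4 M = x
Ka = x²/(C₀ − x) ⇒ C₀ = x + x²/Ka
C₀ = 1.10 × 10^-4 + (1.10 × 10^-4)²/(1.0 × 10^-5) = 1.32 × 10^-3 M

C₀ = 1.3 × 10^-3 M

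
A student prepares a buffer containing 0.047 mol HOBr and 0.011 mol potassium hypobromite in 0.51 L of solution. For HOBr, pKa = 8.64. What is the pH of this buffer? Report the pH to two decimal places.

Using pH = pKa + log([base]/[acid]) with [base]/[acid] = 0.011/0.047:
pH = 8.64 + (-0.631) = 8.01

pH = 8.01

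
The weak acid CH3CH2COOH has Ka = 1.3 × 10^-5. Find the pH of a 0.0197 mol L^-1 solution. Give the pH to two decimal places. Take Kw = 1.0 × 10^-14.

CH3CH2COOH ⇌ CH3CH2COO- + H+
From the ICE table, Ka = [H+]²/(0.0197 − [H+]) = 1.3 × 10^-5.
Assume [H+] ≪ 0.0197: [H+] ≈ √(1.3 × 10^-5 × 0.0197) = 5.06 × 10^-4 M
pH = −log[H+] = −log(5.06 × 10^-4) = 3.30

pH = 3.30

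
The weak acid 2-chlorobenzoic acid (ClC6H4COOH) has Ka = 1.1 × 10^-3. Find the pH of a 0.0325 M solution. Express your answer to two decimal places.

pH = 2.26

ClC6H4COOH ⇌ ClC6H4COO- + H+
From the ICE table, Ka = [H+]²/(0.0325 − [H+]) = 1.1 × 10^-3.
Here C₀/Ka ≈ 29.5, so the small-[H+] approximation fails. Use the quadratic:
[H+] = (−Ka + √(Ka² + 4·Ka·C₀))/2 = 5.45 × 10^-3 M
pH = −log(5.45 × 10^-3) = 2.26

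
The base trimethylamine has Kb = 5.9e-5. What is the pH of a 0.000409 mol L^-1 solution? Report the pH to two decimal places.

pH = 10.11

(CH3)3N + H2O ⇌ (CH3)3NH+ + OH-
Kb = [OH-]²/(0.000409 − [OH-]) = 5.9 × 10^-5
The 5% rule fails; solving [OH-]² + Kb·[OH-] − Kb·C₀ = 0 exactly:
[OH-] = [−5.9e-05 + √(5.9e-05² + 9.65e-08)]/2 = 1.29 × 10^-4 M
pOH = −log(1.29 × 10^-4) = 3.89; pH = 14.00 − 3.89 = 10.11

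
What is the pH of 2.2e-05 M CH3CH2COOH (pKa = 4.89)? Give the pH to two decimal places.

CH3CH2COOH ⇌ CH3CH2COO- + H+
Ka = 10^(−4.89) = 1.29 × 10^-5
Ka = x²/(2.2e-05 − x) = 1.29 × 10^-5
x is not negligible relative to C₀; solve x² + 1.29e-05·x − 2.84e-10 = 0.
x = [−1.29e-05 + √(1.29e-05² + 1.14e-09)]/2 = 1.16 × 10^-5 M
pH = −log(1.16 × 10^-5) = 4.94

pH = 4.94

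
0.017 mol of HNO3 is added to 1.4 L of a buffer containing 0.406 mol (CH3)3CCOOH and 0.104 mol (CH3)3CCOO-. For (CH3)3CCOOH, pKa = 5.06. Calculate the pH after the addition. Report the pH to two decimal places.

pH = 4.37

After neutralization: n((CH3)3CCOOH) = 0.423 mol, n((CH3)3CCOO-) = 0.087 mol.
pH = pKa + log([A⁻]/[HA]) = 5.06 + log(0.087/0.423) = 5.06 -0.687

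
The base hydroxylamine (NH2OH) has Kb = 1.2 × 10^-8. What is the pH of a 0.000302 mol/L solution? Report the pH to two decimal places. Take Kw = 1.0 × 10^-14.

NH2OH + H2O ⇌ NH3OH+ + OH-
Kb = x²/(0.000302 − x) = 1.2 × 10^-8
Assume x ≪ 0.000302: x ≈ √(1.2 × 10^-8 × 0.000302) = 1.90 × 10^-6 M
Check: 0.63% ionized — well under 5%, approximation valid.
pOH = 5.72, so pH = 14.00 − pOH = 8.28

pH = 8.28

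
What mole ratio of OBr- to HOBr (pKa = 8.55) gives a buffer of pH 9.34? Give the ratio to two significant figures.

ratio = 6.2

pH = pKa + log(r) ⇒ log(r) = 9.34 − 8.55 = +0.79
r = [OBr-]/[HOBr] = 10^(+0.79) = 6.17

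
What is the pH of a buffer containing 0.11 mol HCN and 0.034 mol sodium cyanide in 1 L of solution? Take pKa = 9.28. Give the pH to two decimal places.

pH = 8.77

pH = pKa + log([A⁻]/[HA]) = 9.28 + log(0.034/0.11)
pH = 9.28 + (-0.510) = 8.77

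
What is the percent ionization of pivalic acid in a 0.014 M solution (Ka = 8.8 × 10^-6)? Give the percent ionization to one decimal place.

2.5%

(CH3)3CCOOH ⇌ (CH3)3CCOO- + H+; let x = [H+] at equilibrium.
x ≈ √(Ka·C₀) = √(8.8 × 10^-6 × 0.014) = 3.51 × 10^-4 M
Fraction ionized = 3.51 × 10^-4 / 0.014 = 0.0251 → 2.5%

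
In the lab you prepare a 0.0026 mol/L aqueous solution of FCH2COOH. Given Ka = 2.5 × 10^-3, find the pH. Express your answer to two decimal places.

pH = 2.80

FCH2COOH ⇌ FCH2COO- + H+
From the ICE table, Ka = [H+]²/(0.0026 − [H+]) = 2.5 × 10^-3.
Here C₀/Ka ≈ 1.04, so the small-[H+] approximation fails. Use the quadratic:
[H+] = (−Ka + √(Ka² + 4·Ka·C₀))/2 = 1.59 × 10^-3 M
pH = −log[H+] = −log(1.59 × 10^-3) = 2.80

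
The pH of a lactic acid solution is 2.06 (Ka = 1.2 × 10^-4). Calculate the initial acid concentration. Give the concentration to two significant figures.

C₀ = 6.4 × 10^-1 M

[H+] = 10^(-2.06) = 8.71 × 10^-3 M = x
Ka = x²/(C₀ − x) ⇒ C₀ = x + x²/Ka
C₀ = 8.71 × 10^-3 + (8.71 × 10^-3)²/(1.2 × 10^-4) = 6.41 × 10^-1 M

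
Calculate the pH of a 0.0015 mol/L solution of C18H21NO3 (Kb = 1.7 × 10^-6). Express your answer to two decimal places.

C18H21NO3 + H2O ⇌ C18H22NO3+ + OH-
Kb = [OH-]²/(0.0015 − [OH-]) = 1.7 × 10^-6
Neglecting [OH-] in the denominator: [OH-] = √(1.7 × 10^-6 × 0.0015) = 5.05 × 10^-5 M
Check: 3.4% ionized — well under 5%, approximation valid.
pOH = 4.30, so pH = 14.00 − pOH = 9.70

pH = 9.70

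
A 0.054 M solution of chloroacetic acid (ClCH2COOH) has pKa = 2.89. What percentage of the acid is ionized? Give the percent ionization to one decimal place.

ClCH2COOH ⇌ ClCH2COO- + H+; let x = [H+] at equilibrium.
Ka = 10^(−2.89) = 1.29 × 10^-3
Ka = x²/(C₀ − x); solving the quadratic gives x = 7.73 × 10^-3 M.
% ionization = x/C₀ × 100% = 7.73 × 10^-3/0.054 × 100% = 14.3%

14.3%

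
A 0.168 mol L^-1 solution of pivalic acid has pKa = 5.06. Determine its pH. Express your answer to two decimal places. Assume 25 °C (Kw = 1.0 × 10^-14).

pH = 2.92

(CH3)3CCOOH ⇌ (CH3)3CCOO- + H+
Ka = 10^(−5.06) = 8.71 × 10^-6
From the ICE table, Ka = x²/(0.168 − x) = 8.71 × 10^-6.
Neglecting x in the denominator: x = √(8.71 × 10^-6 × 0.168) = 1.21 × 10^-3 M
(x/C₀ = 0.72% < 5%, so the approximation holds.)
pH = −log[H+] = −log(1.21 × 10^-3) = 2.92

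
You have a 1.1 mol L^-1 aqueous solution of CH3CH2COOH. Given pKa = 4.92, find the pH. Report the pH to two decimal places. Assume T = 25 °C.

CH3CH2COOH ⇌ CH3CH2COO- + H+
Ka = 10^(−4.92) = 1.20 × 10^-5
Let x = [H+] at equilibrium. Ka = x²/(1.1 − x).
Neglecting x in the denominator: x = √(1.20 × 10^-5 × 1.1) = 3.63 × 10^-3 M
Check: 0.33% ionized — well under 5%, approximation valid.
pH = −log[H+] = −log(3.63 × 10^-3) = 2.44

pH = 2.44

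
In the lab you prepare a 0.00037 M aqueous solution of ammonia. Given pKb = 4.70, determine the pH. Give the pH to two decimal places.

NH3 + H2O ⇌ NH4+ + OH-
Kb = 10^(−4.70) = 2.00 × 10^-5
Kb = [OH-]²/(0.00037 − [OH-]) = 2.00 × 10^-5
[OH-] is not negligible relative to C₀; solve [OH-]² + 2e-05·[OH-] − 7.4e-09 = 0.
[OH-] = (−Kb + √(Kb² + 4·Kb·C₀))/2 = 7.66 × 10^-5 M
pOH = −log(7.66 × 10^-5) = 4.12; pH = 14.00 − 4.12 = 9.88

pH = 9.88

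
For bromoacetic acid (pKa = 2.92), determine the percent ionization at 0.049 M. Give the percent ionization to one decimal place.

14.5%

BrCH2COOH ⇌ BrCH2COO- + H+; let x = [H+] at equilibrium.
Ka = 10^(−2.92) = 1.20 × 10^-3
Ka = x²/(C₀ − x); solving the quadratic gives x = 7.09 × 10^-3 M.
Fraction ionized = 7.09 × 10^-3 / 0.049 = 0.1447 → 14.5%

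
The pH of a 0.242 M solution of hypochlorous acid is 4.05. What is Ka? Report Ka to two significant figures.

[H+] = 10^(-4.05) = 8.91 × 10^-5 M
At equilibrium [HA] = 0.242 − 8.91 × 10^-5 = 2.42 × 10^-1 M
Ka = [H+][A-]/[HA] = (8.91 × 10^-5)² / 2.42 × 10^-1 = 3.3 × 10^-8

Ka = 3.3 × 10^-8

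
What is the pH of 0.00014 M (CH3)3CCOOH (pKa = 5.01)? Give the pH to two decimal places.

pH = 4.49

(CH3)3CCOOH ⇌ (CH3)3CCOO- + H+
Ka = 10^(−5.01) = 9.77 × 10^-6
Ka = [H+]²/(0.00014 − [H+]) = 9.77 × 10^-6
[H+] is not negligible relative to C₀; solve [H+]² + 9.77e-06·[H+] − 1.37e-09 = 0.
[H+] = (−Ka + √(Ka² + 4·Ka·C₀))/2 = 3.24 × 10^-5 M
pH = −log[H+] = −log(3.24 × 10^-5) = 4.49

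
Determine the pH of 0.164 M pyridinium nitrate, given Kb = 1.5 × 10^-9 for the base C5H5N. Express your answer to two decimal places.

C5H5NH+ is the conjugate acid of the weak base C5H5N.
Ka = Kw/Kb = 1.0×10^-14 / 1.5 × 10^-9 = 6.67 × 10^-6
From the ICE table, Ka = x²/(0.164 − x) = 6.67 × 10^-6.
Since Ka ≪ C₀, x ≈ √(Ka·C₀) = 1.05 × 10^-3 M.
pH = −log(1.05 × 10^-3) = 2.98

pH = 2.98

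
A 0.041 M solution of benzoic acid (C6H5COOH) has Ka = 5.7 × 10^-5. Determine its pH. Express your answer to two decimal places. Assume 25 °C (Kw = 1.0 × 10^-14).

C6H5COOH ⇌ C6H5COO- + H+
From the ICE table, Ka = x²/(0.041 − x) = 5.7 × 10^-5.
Neglecting x in the denominator: x = √(5.7 × 10^-5 × 0.041) = 1.53 × 10^-3 M
(x/C₀ = 3.7% < 5%, so the approximation holds.)
pH = −log[H+] = −log(1.53 × 10^-3) = 2.82

pH = 2.82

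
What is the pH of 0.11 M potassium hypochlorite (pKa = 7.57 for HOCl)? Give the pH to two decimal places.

pH = 10.31

OCl- is the conjugate base of the weak acid HOCl.
Ka = 10^(−7.57) = 2.69 × 10^-8
Kb = Kw/Ka = 1.0×10^-14 / 2.69 × 10^-8 = 3.72 × 10^-7
Let x = [OH-] at equilibrium. Kb = x²/(0.11 − x).
Assume x ≪ 0.11: x ≈ √(3.72 × 10^-7 × 0.11) = 2.02 × 10^-4 M
pOH = 3.69, so pH = 14.00 − pOH = 10.31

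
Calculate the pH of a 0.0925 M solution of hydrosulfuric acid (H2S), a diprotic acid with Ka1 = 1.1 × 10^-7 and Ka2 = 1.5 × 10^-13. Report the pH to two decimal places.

pH = 4.00

Ka1 ≫ Ka2, so treat the first dissociation as the only significant source of H+.
Ka1 = x²/(0.0925 − x) = 1.1 × 10^-7
x ≈ √(1.1 × 10^-7 × 0.0925) = 1.01 × 10^-4 M
pH = −log(1.01 × 10^-4) = 4.00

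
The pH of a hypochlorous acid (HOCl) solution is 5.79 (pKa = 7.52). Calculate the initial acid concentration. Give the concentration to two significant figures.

[H+] = 10^(-5.79) = 1.62 × 10^-6 M = x
Ka = 10^(−7.52) = 3.02 × 10^-8
Ka = x²/(C₀ − x) ⇒ C₀ = x + x²/Ka
C₀ = 1.62 × 10^-6 + (1.62 × 10^-6)²/(3.02 × 10^-8) = 8.85 × 10^-5 M

C₀ = 8.9 × 10^-5 M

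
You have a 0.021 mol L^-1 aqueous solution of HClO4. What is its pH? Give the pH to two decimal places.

HClO4 is a strong acid and dissociates completely, so [H+] = 0.021 M.
pH = -log(0.021) = 1.68

pH = 1.68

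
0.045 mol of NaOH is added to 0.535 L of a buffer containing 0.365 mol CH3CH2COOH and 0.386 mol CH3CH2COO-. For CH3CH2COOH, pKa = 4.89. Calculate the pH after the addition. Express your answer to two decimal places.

pH = 5.02

After neutralization: n(CH3CH2COOH) = 0.32 mol, n(CH3CH2COO-) = 0.431 mol.
pH = pKa + log(n_CH3CH2COO-/n_CH3CH2COOH) = 4.89 + log(0.431/0.32) = 4.89 + (+0.129)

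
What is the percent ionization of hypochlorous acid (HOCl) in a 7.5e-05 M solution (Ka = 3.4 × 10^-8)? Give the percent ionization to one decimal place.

2.1%

HOCl ⇌ OCl- + H+; let x = [H+] at equilibrium.
x ≈ √(Ka·C₀) = √(3.4 × 10^-8 × 7.5e-05) = 1.60 × 10^-6 M
% ionization = x/C₀ × 100% = 1.60 × 10^-6/7.5e-05 × 100% = 2.1%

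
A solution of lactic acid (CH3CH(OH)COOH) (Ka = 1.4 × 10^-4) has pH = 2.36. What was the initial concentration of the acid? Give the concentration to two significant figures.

[H+] = 10^(-2.36) = 4.37 × 10^-3 M = x
Ka = x²/(C₀ − x) ⇒ C₀ = x + x²/Ka
C₀ = 4.37 × 10^-3 + (4.37 × 10^-3)²/(1.4 × 10^-4) = 1.41 × 10^-1 M

C₀ = 1.4 × 10^-1 M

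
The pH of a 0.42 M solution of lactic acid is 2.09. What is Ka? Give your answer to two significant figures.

Ka = 1.6 × 10^-4

[H+] = 10^(-2.09) = 8.13 × 10^-3 M
At equilibrium [HA] = 0.42 − 8.13 × 10^-3 = 4.12 × 10^-1 M
Ka = [H+][A-]/[HA] = (8.13 × 10^-3)² / 4.12 × 10^-1 = 1.6 × 10^-4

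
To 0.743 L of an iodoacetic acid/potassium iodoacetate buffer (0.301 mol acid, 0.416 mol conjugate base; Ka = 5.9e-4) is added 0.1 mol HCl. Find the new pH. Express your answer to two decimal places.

Added H+ converts ICH2COO- to ICH2COOH: ICH2COOH → 0.401 mol, ICH2COO- → 0.316 mol.
pKa = −log(5.9 × 10^-4) = 3.229
pH = pKa + log(n_ICH2COO-/n_ICH2COOH) = 3.229 + log(0.316/0.401) = 3.229 + (-0.103)

pH = 3.13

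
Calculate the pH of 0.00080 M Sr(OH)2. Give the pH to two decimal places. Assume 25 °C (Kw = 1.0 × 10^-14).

pH = 11.20

Sr(OH)2 is a strong base (each formula unit releases 2 OH-); [OH-] = 0.0016 M.
pOH = -log(0.0016) = 2.80
pH = 14.00 - 2.80 = 11.20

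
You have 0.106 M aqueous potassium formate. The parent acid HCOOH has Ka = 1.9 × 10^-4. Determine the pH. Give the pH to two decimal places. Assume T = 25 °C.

HCOO- is the conjugate base of the weak acid HCOOH.
Kb = Kw/Ka = 1.0×10^-14 / 1.9 × 10^-4 = 5.26 × 10^-11
From the ICE table, Kb = [OH-]²/(0.106 − [OH-]) = 5.26 × 10^-11.
Assume [OH-] ≪ 0.106: [OH-] ≈ √(5.26 × 10^-11 × 0.106) = 2.36 × 10^-6 M
([OH-]/C₀ = 0.0022% < 5%, so the approximation holds.)
pOH = 5.63, so pH = 14.00 − pOH = 8.37

pH = 8.37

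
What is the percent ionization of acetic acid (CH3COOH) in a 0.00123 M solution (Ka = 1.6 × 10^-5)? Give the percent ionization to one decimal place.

CH3COOH ⇌ CH3COO- + H+; let x = [H+] at equilibrium.
Solve x² + 1.6e-05x − 1.97e-08 = 0 → x = 1.33 × 10^-4 M
% ionization = x/C₀ × 100% = 1.33 × 10^-4/0.00123 × 100% = 10.8%

10.8%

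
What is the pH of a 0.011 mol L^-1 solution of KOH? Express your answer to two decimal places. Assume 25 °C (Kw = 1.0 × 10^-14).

pH = 12.04

KOH is a strong base; [OH-] = 0.011 M.
pOH = -log(0.011) = 1.96
pH = 14.00 - 1.96 = 12.04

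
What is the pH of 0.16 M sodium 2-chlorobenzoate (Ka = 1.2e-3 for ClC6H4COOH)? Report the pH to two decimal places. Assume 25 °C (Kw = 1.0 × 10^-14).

pH = 8.06

ClC6H4COO- is the conjugate base of the weak acid ClC6H4COOH.
Kb = Kw/Ka = 1.0×10^-14 / 1.2 × 10^-3 = 8.33 × 10^-12
From the ICE table, Kb = x²/(0.16 − x) = 8.33 × 10^-12.
Neglecting x in the denominator: x = √(8.33 × 10^-12 × 0.16) = 1.15 × 10^-6 M
(x/C₀ = 0.00072% < 5%, so the approximation holds.)
pOH = −log(1.15 × 10^-6) = 5.94; pH = 14.00 − 5.94 = 8.06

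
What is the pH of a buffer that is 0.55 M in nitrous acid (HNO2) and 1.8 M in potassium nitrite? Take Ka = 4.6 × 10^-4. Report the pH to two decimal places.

pH = 3.85

pKa = −log(4.6 × 10^-4) = 3.337
Using pH = pKa + log([base]/[acid]) with [base]/[acid] = 1.8/0.55:
pH = 3.337 + (+0.515) = 3.85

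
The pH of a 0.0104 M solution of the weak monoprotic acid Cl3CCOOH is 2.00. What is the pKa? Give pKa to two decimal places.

[H+] = 10^(-2.00) = 1.00 × 10^-2 M
At equilibrium [HA] = 0.0104 − 1.00 × 10^-2 = 4.00 × 10^-4 M
Ka = [H+][A-]/[HA] = (1.00 × 10^-2)² / 4.00 × 10^-4 = 2.50 × 10^-1
pKa = -log(2.50 × 10^-1) = 0.60

pKa = 0.60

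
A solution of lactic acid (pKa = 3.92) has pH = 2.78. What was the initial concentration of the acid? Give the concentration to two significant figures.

[H+] = 10^(-2.78) = 1.66 × 10^-3 M = x
Ka = 10^(−3.92) = 1.20 × 10^-4
Ka = x²/(C₀ − x) ⇒ C₀ = x + x²/Ka
C₀ = 1.66 × 10^-3 + (1.66 × 10^-3)²/(1.20 × 10^-4) = 2.46 × 10^-2 M

C₀ = 2.5 × 10^-2 M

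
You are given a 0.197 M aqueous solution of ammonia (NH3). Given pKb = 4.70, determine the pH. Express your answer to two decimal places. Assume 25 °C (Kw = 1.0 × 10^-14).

NH3 + H2O ⇌ NH4+ + OH-
Kb = 10^(−4.70) = 2.00 × 10^-5
From the ICE table, Kb = [OH-]²/(0.197 − [OH-]) = 2.00 × 10^-5.
Since Kb ≪ C₀, [OH-] ≈ √(Kb·C₀) = 1.98 × 10^-3 M.
([OH-]/C₀ = 1% < 5%, so the approximation holds.)
pOH = 2.70, so pH = 14.00 − pOH = 11.30

pH = 11.30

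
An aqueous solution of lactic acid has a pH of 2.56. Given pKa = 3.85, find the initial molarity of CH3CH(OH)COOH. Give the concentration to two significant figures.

C₀ = 5.6 × 10^-2 M

[H+] = 10^(-2.56) = 2.75 × 10^-3 M = x
Ka = 10^(−3.85) = 1.41 × 10^-4
Ka = x²/(C₀ − x) ⇒ C₀ = x + x²/Ka
C₀ = 2.75 × 10^-3 + (2.75 × 10^-3)²/(1.41 × 10^-4) = 5.64 × 10^-2 M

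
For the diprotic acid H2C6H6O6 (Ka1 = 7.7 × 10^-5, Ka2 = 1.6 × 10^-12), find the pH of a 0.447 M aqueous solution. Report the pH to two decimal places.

Since Ka1 ≫ Ka2, the first ionization dominates [H+].
Ka1 = x²/(0.447 − x) = 7.7 × 10^-5
x ≈ √(7.7 × 10^-5 × 0.447) = 5.87 × 10^-3 M
pH = −log(5.87 × 10^-3) = 2.23

pH = 2.23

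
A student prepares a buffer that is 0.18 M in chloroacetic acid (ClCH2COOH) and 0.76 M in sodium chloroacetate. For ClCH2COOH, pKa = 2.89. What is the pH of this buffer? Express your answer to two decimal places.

Using pH = pKa + log([base]/[acid]) with [base]/[acid] = 0.76/0.18:
pH = 2.89 + (+0.626) = 3.52

pH = 3.52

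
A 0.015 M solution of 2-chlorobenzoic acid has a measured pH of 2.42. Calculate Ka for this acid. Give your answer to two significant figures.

[H+] = 10^(-2.42) = 3.80 × 10^-3 M
At equilibrium [HA] = 0.015 − 3.80 × 10^-3 = 1.12 × 10^-2 M
Ka = [H+][A-]/[HA] = (3.80 × 10^-3)² / 1.12 × 10^-2 = 1.3 × 10^-3

Ka = 1.3 × 10^-3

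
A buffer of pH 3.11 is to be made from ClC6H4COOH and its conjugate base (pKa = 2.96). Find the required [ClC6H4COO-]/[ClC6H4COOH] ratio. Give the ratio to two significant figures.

pH = pKa + log(r) ⇒ log(r) = 3.11 − 2.96 = +0.15
r = [ClC6H4COO-]/[ClC6H4COOH] = 10^(+0.15) = 1.41

ratio = 1.4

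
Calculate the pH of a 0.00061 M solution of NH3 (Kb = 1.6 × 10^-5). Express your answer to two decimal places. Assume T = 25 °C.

NH3 + H2O ⇌ NH4+ + OH-
Kb = x²/(0.00061 − x) = 1.6 × 10^-5
The 5% rule fails; solving x² + Kb·x − Kb·C₀ = 0 exactly:
x = [−1.6e-05 + √(1.6e-05² + 3.9e-08)]/2 = 9.11 × 10^-5 M
pOH = 4.04, so pH = 14.00 − pOH = 9.96

pH = 9.96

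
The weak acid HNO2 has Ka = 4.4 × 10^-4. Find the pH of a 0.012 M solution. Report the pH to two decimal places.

HNO2 ⇌ NO2- + H+
Ka = x²/(0.012 − x) = 4.4 × 10^-4
Here C₀/Ka ≈ 27.3, so the small-x approximation fails. Use the quadratic:
x = (−Ka + √(Ka² + 4·Ka·C₀))/2 = 2.09 × 10^-3 M
pH = −log(2.09 × 10^-3) = 2.68

pH = 2.68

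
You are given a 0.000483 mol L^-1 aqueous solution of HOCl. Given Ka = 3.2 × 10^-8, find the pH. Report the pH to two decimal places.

pH = 5.41

HOCl ⇌ OCl- + H+
Ka = [H+]²/(0.000483 − [H+]) = 3.2 × 10^-8
Since Ka ≪ C₀, [H+] ≈ √(Ka·C₀) = 3.93 × 10^-6 M.
([H+]/C₀ = 0.81% < 5%, so the approximation holds.)
pH = −log[H+] = −log(3.93 × 10^-6) = 5.41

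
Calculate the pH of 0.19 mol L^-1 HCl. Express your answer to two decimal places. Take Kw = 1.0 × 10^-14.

HCl is a strong acid and dissociates completely, so [H+] = 0.19 M.
pH = -log(0.19) = 0.72

pH = 0.72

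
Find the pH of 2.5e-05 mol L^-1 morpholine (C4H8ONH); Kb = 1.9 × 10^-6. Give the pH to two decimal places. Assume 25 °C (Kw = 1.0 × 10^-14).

pH = 8.78

C4H8ONH + H2O ⇌ C4H8ONH2+ + OH-
Kb = x²/(2.5e-05 − x) = 1.9 × 10^-6
The 5% rule fails; solving x² + Kb·x − Kb·C₀ = 0 exactly:
x = [−1.9e-06 + √(1.9e-06² + 1.9e-10)]/2 = 6.01 × 10^-6 M
pOH = 5.22, so pH = 14.00 − pOH = 8.78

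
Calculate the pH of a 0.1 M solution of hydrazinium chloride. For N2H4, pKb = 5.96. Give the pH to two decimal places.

N2H5+ is the conjugate acid of the weak base N2H4.
Kb = 10^(−5.96) = 1.10 × 10^-6
Ka = Kw/Kb = 1.0×10^-14 / 1.10 × 10^-6 = 9.09 × 10^-9
From the ICE table, Ka = x²/(0.1 − x) = 9.09 × 10^-9.
Since Ka ≪ C₀, x ≈ √(Ka·C₀) = 3.01 × 10^-5 M.
pH = −log[H+] = −log(3.01 × 10^-5) = 4.52

pH = 4.52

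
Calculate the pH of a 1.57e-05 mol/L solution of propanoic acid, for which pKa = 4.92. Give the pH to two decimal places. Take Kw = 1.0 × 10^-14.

pH = 5.05

CH3CH2COOH ⇌ CH3CH2COO- + H+
Ka = 10^(−4.92) = 1.20 × 10^-5
From the ICE table, Ka = [H+]²/(1.57e-05 − [H+]) = 1.20 × 10^-5.
Here C₀/Ka ≈ 1.31, so the small-[H+] approximation fails. Use the quadratic:
[H+] = [−1.2e-05 + √(1.2e-05² + 7.54e-10)]/2 = 8.98 × 10^-6 M
pH = −log(8.98 × 10^-6) = 5.05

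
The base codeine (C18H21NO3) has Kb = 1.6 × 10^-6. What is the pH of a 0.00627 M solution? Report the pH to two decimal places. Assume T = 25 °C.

pH = 10.00

C18H21NO3 + H2O ⇌ C18H22NO3+ + OH-
From the ICE table, Kb = x²/(0.00627 − x) = 1.6 × 10^-6.
Assume x ≪ 0.00627: x ≈ √(1.6 × 10^-6 × 0.00627) = 1.00 × 10^-4 M
Check: 1.6% ionized — well under 5%, approximation valid.
pOH = 4.00, so pH = 14.00 − pOH = 10.00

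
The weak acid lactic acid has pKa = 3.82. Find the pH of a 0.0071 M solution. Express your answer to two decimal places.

pH = 3.02

CH3CH(OH)COOH ⇌ CH3CH(OH)COO- + H+
Ka = 10^(−3.82) = 1.51 × 10^-4
Let x = [H+] at equilibrium. Ka = x²/(0.0071 − x).
Here C₀/Ka ≈ 47, so the small-x approximation fails. Use the quadratic:
x = (−Ka + √(Ka² + 4·Ka·C₀))/2 = 9.63 × 10^-4 M
pH = −log[H+] = −log(9.63 × 10^-4) = 3.02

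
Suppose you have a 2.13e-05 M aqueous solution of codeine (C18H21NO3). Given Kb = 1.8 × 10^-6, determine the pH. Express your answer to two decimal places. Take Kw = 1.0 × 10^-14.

C18H21NO3 + H2O ⇌ C18H22NO3+ + OH-
Kb = [OH-]²/(2.13e-05 − [OH-]) = 1.8 × 10^-6
Here C₀/Kb ≈ 11.8, so the small-[OH-] approximation fails. Use the quadratic:
[OH-] = (−Kb + √(Kb² + 4·Kb·C₀))/2 = 5.36 × 10^-6 M
pOH = −log(5.36 × 10^-6) = 5.27; pH = 14.00 − 5.27 = 8.73

pH = 8.73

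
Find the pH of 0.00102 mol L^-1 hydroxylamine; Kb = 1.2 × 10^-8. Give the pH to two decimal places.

pH = 8.54

NH2OH + H2O ⇌ NH3OH+ + OH-
Kb = [OH-]²/(0.00102 − [OH-]) = 1.2 × 10^-8
Assume [OH-] ≪ 0.00102: [OH-] ≈ √(1.2 × 10^-8 × 0.00102) = 3.50 × 10^-6 M
pOH = 5.46, so pH = 14.00 − pOH = 8.54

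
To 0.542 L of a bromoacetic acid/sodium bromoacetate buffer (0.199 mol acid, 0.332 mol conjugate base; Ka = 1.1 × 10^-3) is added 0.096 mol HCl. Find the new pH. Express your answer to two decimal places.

After neutralization: n(BrCH2COOH) = 0.295 mol, n(BrCH2COO-) = 0.236 mol.
pKa = −log(1.1 × 10^-3) = 2.959
pH = pKa + log([A⁻]/[HA]) = 2.959 + log(0.236/0.295) = 2.959 -0.097

pH = 2.86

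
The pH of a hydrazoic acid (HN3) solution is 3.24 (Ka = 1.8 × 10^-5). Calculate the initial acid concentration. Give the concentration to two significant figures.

[H+] = 10^(-3.24) = 5.75 × 10^-4 M = x
Ka = x²/(C₀ − x) ⇒ C₀ = x + x²/Ka
C₀ = 5.75 × 10^-4 + (5.75 × 10^-4)²/(1.8 × 10^-5) = 1.89 × 10^-2 M

C₀ = 1.9 × 10^-2 M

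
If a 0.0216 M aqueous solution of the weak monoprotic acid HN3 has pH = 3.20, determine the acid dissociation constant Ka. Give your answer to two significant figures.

[H+] = 10^(-3.20) = 6.31 × 10^-4 M
At equilibrium [HA] = 0.0216 − 6.31 × 10^-4 = 2.10 × 10^-2 M
Ka = [H+][A-]/[HA] = (6.31 × 10^-4)² / 2.10 × 10^-2 = 1.9 × 10^-5

Ka = 1.9 × 10^-5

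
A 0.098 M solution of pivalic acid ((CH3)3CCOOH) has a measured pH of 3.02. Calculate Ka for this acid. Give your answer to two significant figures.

Ka = 9.4 × 10^-6

[H+] = 10^(-3.02) = 9.55 × 10^-4 M
At equilibrium [HA] = 0.098 − 9.55 × 10^-4 = 9.70 × 10^-2 M
Ka = [H+][A-]/[HA] = (9.55 × 10^-4)² / 9.70 × 10^-2 = 9.4 × 10^-6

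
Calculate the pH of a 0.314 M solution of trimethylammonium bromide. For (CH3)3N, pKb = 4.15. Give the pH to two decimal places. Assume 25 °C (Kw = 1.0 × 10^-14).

(CH3)3NH+ is the conjugate acid of the weak base (CH3)3N.
Kb = 10^(−4.15) = 7.08 × 10^-5
Ka = Kw/Kb = 1.0×10^-14 / 7.08 × 10^-5 = 1.41 × 10^-10
Let x = [H+] at equilibrium. Ka = x²/(0.314 − x).
Assume x ≪ 0.314: x ≈ √(1.41 × 10^-10 × 0.314) = 6.65 × 10^-6 M
Check: 0.0021% ionized — well under 5%, approximation valid.
pH = −log(6.65 × 10^-6) = 5.18

pH = 5.18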